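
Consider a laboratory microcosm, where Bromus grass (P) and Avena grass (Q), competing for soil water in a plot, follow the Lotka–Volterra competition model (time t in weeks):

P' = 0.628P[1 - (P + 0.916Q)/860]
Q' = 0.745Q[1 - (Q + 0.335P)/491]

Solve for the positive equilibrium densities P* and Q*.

Setting both brackets to zero gives the nullclines P + 0.916Q = 860 and 0.335P + Q = 491.
Substituting Q = 491 - 0.335P into the first: P(1 - 0.916·0.335) = 860 - 0.916·491.
So P* = 410/0.693 = 592, and then Q* = 491 - 0.335·592 = 293.

P* ≈ 592, Q* ≈ 293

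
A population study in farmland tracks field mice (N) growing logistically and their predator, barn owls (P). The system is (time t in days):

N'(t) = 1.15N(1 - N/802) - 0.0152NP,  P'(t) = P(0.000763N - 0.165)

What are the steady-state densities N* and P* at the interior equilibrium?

From dP/dt = 0 with P > 0: 0.000763N* = 0.165, so N* = 216.
Substitute into dN/dt = 0: 1.15(1 - 216/802) = 0.0152P*.
The bracket is 0.73, giving P* = 0.84/0.0152 = 55.3.

N* ≈ 216, P* ≈ 55.3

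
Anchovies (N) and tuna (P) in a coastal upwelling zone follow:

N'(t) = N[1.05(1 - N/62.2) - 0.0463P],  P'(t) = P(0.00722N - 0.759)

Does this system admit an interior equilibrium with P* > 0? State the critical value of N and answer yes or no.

The predator equation gives dP/dt > 0 only when N > 0.759/0.00722 = 105.
Without the predator, N → K = 62.2. Since 62.2 < 105, the predator cannot invade.

Threshold N = 105; K < 105, so no, the predator goes extinct.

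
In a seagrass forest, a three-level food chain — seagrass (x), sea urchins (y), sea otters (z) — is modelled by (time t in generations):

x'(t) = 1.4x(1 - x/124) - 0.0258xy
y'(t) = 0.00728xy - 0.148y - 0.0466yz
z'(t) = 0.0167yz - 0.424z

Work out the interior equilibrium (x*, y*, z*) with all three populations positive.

x* ≈ 66, y* ≈ 25.4, z* ≈ 7.13

From dz/dt = 0: 0.0167y* = 0.424, so y* = 25.4.
From dx/dt = 0: 1.4(1 - x*/124) = 0.0258·25.4, giving x* = 124·(1 - 0.468) = 66.
From dy/dt = 0: 0.00728·66 - 0.148 = 0.0466z*, so z* = 0.332/0.0466 = 7.13.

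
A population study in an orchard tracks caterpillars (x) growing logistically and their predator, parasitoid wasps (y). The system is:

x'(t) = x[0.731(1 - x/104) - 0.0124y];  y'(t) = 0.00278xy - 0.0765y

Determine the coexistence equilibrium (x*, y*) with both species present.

x* ≈ 27.5, y* ≈ 43.4

From dy/dt = 0 with y > 0: 0.00278x* = 0.0765, so x* = 27.5.
Substitute into dx/dt = 0: 0.731(1 - 27.5/104) = 0.0124y*.
The bracket is 0.735, giving y* = 0.538/0.0124 = 43.4.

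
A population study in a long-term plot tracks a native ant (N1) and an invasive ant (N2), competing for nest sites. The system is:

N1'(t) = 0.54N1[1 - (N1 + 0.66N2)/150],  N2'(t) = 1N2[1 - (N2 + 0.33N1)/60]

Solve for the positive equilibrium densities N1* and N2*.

N1* ≈ 141, N2* ≈ 13.4

Setting both brackets to zero gives the nullclines N1 + 0.66N2 = 150 and 0.33N1 + N2 = 60.
Substituting N2 = 60 - 0.33N1 into the first: N1(1 - 0.66·0.33) = 150 - 0.66·60.
So N1* = 110/0.782 = 141, and then N2* = 60 - 0.33·141 = 13.4.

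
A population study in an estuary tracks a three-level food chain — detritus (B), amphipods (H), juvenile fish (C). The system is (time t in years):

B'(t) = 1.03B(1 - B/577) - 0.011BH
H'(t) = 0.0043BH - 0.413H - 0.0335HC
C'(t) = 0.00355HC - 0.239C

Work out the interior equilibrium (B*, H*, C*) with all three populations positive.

From dC/dt = 0: 0.00355H* = 0.239, so H* = 67.3.
From dB/dt = 0: 1.03(1 - B*/577) = 0.011·67.3, giving B* = 577·(1 - 0.719) = 162.
From dH/dt = 0: 0.0043·162 - 0.413 = 0.0335C*, so C* = 0.284/0.0335 = 8.48.

B* ≈ 162, H* ≈ 67.3, C* ≈ 8.48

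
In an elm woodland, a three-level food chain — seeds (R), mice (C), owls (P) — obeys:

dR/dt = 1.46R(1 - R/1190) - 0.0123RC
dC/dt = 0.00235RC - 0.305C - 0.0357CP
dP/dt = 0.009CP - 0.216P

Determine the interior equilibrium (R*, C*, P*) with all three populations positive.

R* ≈ 949, C* ≈ 24, P* ≈ 54

From dP/dt = 0: 0.009C* = 0.216, so C* = 24.
From dR/dt = 0: 1.46(1 - R*/1190) = 0.0123·24, giving R* = 1190·(1 - 0.202) = 949.
From dC/dt = 0: 0.00235·949 - 0.305 = 0.0357P*, so P* = 1.93/0.0357 = 54.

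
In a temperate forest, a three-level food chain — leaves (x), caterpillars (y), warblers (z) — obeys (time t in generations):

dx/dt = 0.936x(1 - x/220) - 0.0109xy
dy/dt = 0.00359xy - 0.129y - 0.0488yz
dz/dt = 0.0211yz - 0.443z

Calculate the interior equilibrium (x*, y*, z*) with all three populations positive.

From dz/dt = 0: 0.0211y* = 0.443, so y* = 21.
From dx/dt = 0: 0.936(1 - x*/220) = 0.0109·21, giving x* = 220·(1 - 0.244) = 166.
From dy/dt = 0: 0.00359·166 - 0.129 = 0.0488z*, so z* = 0.468/0.0488 = 9.58.

x* ≈ 166, y* ≈ 21, z* ≈ 9.58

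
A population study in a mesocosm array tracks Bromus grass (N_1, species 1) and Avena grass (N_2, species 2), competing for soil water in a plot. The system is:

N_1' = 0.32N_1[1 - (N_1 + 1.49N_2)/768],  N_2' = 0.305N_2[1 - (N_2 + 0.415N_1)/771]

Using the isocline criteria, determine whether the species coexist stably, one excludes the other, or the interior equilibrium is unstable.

species 2 excludes species 1

Compare the nullcline intercepts: K1/α12 = 768/1.49 = 515 < K2 = 771; K2/α21 = 771/0.415 = 1860 > K1 = 768.
Since the inequalities point opposite ways, species 2 can invade but species 1 cannot.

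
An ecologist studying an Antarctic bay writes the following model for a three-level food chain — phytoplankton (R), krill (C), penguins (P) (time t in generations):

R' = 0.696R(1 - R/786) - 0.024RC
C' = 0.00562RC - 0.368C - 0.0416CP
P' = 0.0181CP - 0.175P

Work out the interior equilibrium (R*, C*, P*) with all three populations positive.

R* ≈ 524, C* ≈ 9.67, P* ≈ 61.9

From dP/dt = 0: 0.0181C* = 0.175, so C* = 9.67.
From dR/dt = 0: 0.696(1 - R*/786) = 0.024·9.67, giving R* = 786·(1 - 0.333) = 524.
From dC/dt = 0: 0.00562·524 - 0.368 = 0.0416P*, so P* = 2.58/0.0416 = 61.9.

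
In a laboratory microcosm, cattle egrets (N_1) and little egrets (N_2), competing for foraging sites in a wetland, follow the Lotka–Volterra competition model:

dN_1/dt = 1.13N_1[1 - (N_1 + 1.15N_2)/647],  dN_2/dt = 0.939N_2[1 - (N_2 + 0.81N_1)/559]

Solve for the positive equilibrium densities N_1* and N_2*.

Setting both brackets to zero gives the nullclines N_1 + 1.15N_2 = 647 and 0.81N_1 + N_2 = 559.
Substituting N_2 = 559 - 0.81N_1 into the first: N_1(1 - 1.15·0.81) = 647 - 1.15·559.
So N_1* = 4.15/0.0685 = 60.6, and then N_2* = 559 - 0.81·60.6 = 510.

N_1* ≈ 60.6, N_2* ≈ 510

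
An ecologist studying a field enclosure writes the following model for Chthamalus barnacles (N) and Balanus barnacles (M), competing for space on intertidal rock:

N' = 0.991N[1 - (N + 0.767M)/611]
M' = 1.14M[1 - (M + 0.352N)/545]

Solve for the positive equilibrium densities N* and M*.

N* ≈ 264, M* ≈ 452

Setting both brackets to zero gives the nullclines N + 0.767M = 611 and 0.352N + M = 545.
Substituting M = 545 - 0.352N into the first: N(1 - 0.767·0.352) = 611 - 0.767·545.
So N* = 193/0.73 = 264, and then M* = 545 - 0.352·264 = 452.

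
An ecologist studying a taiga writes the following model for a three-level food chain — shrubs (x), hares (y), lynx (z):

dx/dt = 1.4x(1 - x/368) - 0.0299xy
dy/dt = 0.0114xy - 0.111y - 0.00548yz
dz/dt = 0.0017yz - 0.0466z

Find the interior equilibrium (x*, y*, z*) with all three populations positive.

From dz/dt = 0: 0.0017y* = 0.0466, so y* = 27.4.
From dx/dt = 0: 1.4(1 - x*/368) = 0.0299·27.4, giving x* = 368·(1 - 0.585) = 153.
From dy/dt = 0: 0.0114·153 - 0.111 = 0.00548z*, so z* = 1.63/0.00548 = 297.

x* ≈ 153, y* ≈ 27.4, z* ≈ 297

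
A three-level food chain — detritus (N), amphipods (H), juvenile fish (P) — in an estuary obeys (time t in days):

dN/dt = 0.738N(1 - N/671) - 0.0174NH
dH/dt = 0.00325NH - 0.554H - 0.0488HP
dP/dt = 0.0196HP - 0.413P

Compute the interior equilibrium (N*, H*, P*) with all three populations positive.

From dP/dt = 0: 0.0196H* = 0.413, so H* = 21.1.
From dN/dt = 0: 0.738(1 - N*/671) = 0.0174·21.1, giving N* = 671·(1 - 0.497) = 338.
From dH/dt = 0: 0.00325·338 - 0.554 = 0.0488P*, so P* = 0.543/0.0488 = 11.1.

N* ≈ 338, H* ≈ 21.1, P* ≈ 11.1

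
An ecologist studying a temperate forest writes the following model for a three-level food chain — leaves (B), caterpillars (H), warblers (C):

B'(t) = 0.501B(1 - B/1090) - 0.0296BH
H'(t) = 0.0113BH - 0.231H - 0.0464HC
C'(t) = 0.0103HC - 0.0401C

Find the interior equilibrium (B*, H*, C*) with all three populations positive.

B* ≈ 839, H* ≈ 3.89, C* ≈ 199

From dC/dt = 0: 0.0103H* = 0.0401, so H* = 3.89.
From dB/dt = 0: 0.501(1 - B*/1090) = 0.0296·3.89, giving B* = 1090·(1 - 0.23) = 839.
From dH/dt = 0: 0.0113·839 - 0.231 = 0.0464C*, so C* = 9.25/0.0464 = 199.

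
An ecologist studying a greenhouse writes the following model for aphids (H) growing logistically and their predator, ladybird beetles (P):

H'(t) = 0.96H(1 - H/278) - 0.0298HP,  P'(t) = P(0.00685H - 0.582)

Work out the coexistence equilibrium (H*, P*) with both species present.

From dP/dt = 0 with P > 0: 0.00685H* = 0.582, so H* = 85.
Substitute into dH/dt = 0: 0.96(1 - 85/278) = 0.0298P*.
The bracket is 0.694, giving P* = 0.667/0.0298 = 22.4.

H* ≈ 85, P* ≈ 22.4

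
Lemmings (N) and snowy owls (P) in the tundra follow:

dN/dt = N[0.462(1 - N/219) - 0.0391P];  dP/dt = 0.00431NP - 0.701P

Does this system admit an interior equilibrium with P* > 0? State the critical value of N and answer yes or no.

The predator equation gives dP/dt > 0 only when N > 0.701/0.00431 = 163.
Without the predator, N → K = 219. Since 219 > 163, the predator can invade and persist.

Threshold N = 163; K > 163, so yes, the predator persists.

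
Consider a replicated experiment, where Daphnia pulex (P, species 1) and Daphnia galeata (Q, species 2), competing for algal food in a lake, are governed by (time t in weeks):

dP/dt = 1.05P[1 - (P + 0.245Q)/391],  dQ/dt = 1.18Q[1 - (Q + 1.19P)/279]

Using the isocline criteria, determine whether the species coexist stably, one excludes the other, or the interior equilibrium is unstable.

Compare the nullcline intercepts: K1/α12 = 391/0.245 = 1600 > K2 = 279; K2/α21 = 279/1.19 = 234 < K1 = 391.
Since the inequalities point opposite ways, species 1 can invade but species 2 cannot.

species 1 excludes species 2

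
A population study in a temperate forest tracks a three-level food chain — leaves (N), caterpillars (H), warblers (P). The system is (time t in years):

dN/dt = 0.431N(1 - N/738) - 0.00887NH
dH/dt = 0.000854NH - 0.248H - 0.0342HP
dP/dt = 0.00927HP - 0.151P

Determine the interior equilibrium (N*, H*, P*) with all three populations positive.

From dP/dt = 0: 0.00927H* = 0.151, so H* = 16.3.
From dN/dt = 0: 0.431(1 - N*/738) = 0.00887·16.3, giving N* = 738·(1 - 0.335) = 491.
From dH/dt = 0: 0.000854·491 - 0.248 = 0.0342P*, so P* = 0.171/0.0342 = 5.

N* ≈ 491, H* ≈ 16.3, P* ≈ 5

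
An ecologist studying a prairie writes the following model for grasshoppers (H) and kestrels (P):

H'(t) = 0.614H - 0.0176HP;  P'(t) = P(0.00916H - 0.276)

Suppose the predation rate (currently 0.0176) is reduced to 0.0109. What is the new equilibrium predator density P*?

P* ≈ 56.3

At the interior fixed point, setting dH/dt = 0 with H > 0 fixes P* = (prey growth rate)/(HP coefficient) — independent of the other coefficients.
With the change, P* = 0.614/0.0109 = 56.3; it rises from 34.9.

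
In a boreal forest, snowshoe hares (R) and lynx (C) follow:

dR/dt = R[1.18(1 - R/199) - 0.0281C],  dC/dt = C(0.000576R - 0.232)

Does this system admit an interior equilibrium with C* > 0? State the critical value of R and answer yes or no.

The predator equation gives dC/dt > 0 only when R > 0.232/0.000576 = 403.
Without the predator, R → K = 199. Since 199 < 403, the predator cannot invade.

Threshold R = 403; K < 403, so no, the predator goes extinct.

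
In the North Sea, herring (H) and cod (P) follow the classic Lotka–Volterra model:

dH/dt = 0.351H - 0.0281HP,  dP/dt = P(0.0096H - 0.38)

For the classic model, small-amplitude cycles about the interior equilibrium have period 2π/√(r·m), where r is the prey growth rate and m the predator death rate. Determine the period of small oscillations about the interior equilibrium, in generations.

T ≈ 17.2 generations

Here r = 0.351 and m = 0.38, so r·m = 0.133.
ω = √0.133 = 0.365 per generation, hence T = 2π/ω ≈ 17.2 generations.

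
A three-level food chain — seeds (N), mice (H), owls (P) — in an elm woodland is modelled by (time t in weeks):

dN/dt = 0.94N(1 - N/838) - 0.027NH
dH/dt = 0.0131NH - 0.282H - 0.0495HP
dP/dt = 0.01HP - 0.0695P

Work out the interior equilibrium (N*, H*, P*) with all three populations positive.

From dP/dt = 0: 0.01H* = 0.0695, so H* = 6.95.
From dN/dt = 0: 0.94(1 - N*/838) = 0.027·6.95, giving N* = 838·(1 - 0.2) = 671.
From dH/dt = 0: 0.0131·671 - 0.282 = 0.0495P*, so P* = 8.5/0.0495 = 172.

N* ≈ 671, H* ≈ 6.95, P* ≈ 172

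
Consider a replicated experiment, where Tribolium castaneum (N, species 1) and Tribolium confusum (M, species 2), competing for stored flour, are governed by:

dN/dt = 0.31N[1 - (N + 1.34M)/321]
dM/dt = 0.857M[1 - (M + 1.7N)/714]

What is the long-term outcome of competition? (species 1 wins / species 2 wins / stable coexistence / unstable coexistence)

Compare the nullcline intercepts: K1/α12 = 321/1.34 = 240 < K2 = 714; K2/α21 = 714/1.7 = 420 > K1 = 321.
Since the inequalities point opposite ways, species 2 can invade but species 1 cannot.

species 2 excludes species 1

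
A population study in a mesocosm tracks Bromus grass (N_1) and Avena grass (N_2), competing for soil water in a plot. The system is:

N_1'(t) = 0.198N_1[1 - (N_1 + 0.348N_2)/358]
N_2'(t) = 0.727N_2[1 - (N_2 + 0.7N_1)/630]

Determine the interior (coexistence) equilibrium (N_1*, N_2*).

N_1* ≈ 183, N_2* ≈ 502

Setting both brackets to zero gives the nullclines N_1 + 0.348N_2 = 358 and 0.7N_1 + N_2 = 630.
Substituting N_2 = 630 - 0.7N_1 into the first: N_1(1 - 0.348·0.7) = 358 - 0.348·630.
So N_1* = 139/0.756 = 183, and then N_2* = 630 - 0.7·183 = 502.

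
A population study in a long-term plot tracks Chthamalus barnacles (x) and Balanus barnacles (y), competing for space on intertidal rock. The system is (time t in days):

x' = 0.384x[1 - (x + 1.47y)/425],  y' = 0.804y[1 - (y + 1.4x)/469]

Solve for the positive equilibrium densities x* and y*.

Setting both brackets to zero gives the nullclines x + 1.47y = 425 and 1.4x + y = 469.
Substituting y = 469 - 1.4x into the first: x(1 - 1.47·1.4) = 425 - 1.47·469.
So x* = -264/-1.06 = 250, and then y* = 469 - 1.4·250 = 119.

x* ≈ 250, y* ≈ 119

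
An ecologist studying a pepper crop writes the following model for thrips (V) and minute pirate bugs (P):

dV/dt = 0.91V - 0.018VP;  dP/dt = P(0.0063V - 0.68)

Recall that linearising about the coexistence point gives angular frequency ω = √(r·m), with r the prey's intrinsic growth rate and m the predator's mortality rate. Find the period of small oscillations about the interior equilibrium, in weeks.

Here r = 0.91 and m = 0.68, so r·m = 0.619.
ω = √0.619 = 0.787 per week, hence T = 2π/ω ≈ 7.99 weeks.

T ≈ 7.99 weeks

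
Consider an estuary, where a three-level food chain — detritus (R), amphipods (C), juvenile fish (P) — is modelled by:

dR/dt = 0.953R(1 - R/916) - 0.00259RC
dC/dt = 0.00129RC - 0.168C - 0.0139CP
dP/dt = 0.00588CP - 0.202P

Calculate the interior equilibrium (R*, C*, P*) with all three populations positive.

R* ≈ 830, C* ≈ 34.4, P* ≈ 65

From dP/dt = 0: 0.00588C* = 0.202, so C* = 34.4.
From dR/dt = 0: 0.953(1 - R*/916) = 0.00259·34.4, giving R* = 916·(1 - 0.0934) = 830.
From dC/dt = 0: 0.00129·830 - 0.168 = 0.0139P*, so P* = 0.903/0.0139 = 65.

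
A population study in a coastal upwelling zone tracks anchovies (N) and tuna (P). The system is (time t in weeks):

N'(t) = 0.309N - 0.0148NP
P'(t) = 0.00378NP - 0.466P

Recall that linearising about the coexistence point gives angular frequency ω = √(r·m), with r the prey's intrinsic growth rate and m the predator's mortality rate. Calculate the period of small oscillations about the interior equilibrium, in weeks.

Here r = 0.309 and m = 0.466, so r·m = 0.144.
ω = √0.144 = 0.379 per week, hence T = 2π/ω ≈ 16.6 weeks.

T ≈ 16.6 weeks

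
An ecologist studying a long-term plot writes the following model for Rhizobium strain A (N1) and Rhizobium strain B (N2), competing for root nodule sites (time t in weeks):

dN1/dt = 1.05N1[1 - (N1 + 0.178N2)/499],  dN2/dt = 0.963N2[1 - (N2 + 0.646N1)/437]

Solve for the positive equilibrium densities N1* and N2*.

N1* ≈ 476, N2* ≈ 130

Setting both brackets to zero gives the nullclines N1 + 0.178N2 = 499 and 0.646N1 + N2 = 437.
Substituting N2 = 437 - 0.646N1 into the first: N1(1 - 0.178·0.646) = 499 - 0.178·437.
So N1* = 421/0.885 = 476, and then N2* = 437 - 0.646·476 = 130.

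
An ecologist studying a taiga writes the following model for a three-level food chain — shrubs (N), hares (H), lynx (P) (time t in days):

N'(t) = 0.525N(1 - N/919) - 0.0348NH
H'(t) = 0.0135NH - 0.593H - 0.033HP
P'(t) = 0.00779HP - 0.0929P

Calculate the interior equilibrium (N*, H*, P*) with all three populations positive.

N* ≈ 193, H* ≈ 11.9, P* ≈ 60.8

From dP/dt = 0: 0.00779H* = 0.0929, so H* = 11.9.
From dN/dt = 0: 0.525(1 - N*/919) = 0.0348·11.9, giving N* = 919·(1 - 0.79) = 193.
From dH/dt = 0: 0.0135·193 - 0.593 = 0.033P*, so P* = 2.01/0.033 = 60.8.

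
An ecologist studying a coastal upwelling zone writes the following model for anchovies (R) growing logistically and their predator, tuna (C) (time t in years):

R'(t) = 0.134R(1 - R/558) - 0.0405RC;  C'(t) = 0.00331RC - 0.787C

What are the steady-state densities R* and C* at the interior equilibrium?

From dC/dt = 0 with C > 0: 0.00331R* = 0.787, so R* = 238.
Substitute into dR/dt = 0: 0.134(1 - 238/558) = 0.0405C*.
The bracket is 0.574, giving C* = 0.0769/0.0405 = 1.9.

R* ≈ 238, C* ≈ 1.9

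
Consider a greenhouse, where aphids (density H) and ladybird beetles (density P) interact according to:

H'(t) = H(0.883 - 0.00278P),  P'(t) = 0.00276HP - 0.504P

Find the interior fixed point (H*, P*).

Set dP/dt = 0 with P > 0: 0.00276H - 0.504 = 0, so H* = 0.504/0.00276 = 183.
Set dH/dt = 0 with H > 0: 0.883 - 0.00278P = 0, so P* = 0.883/0.00278 = 318.

H* ≈ 183, P* ≈ 318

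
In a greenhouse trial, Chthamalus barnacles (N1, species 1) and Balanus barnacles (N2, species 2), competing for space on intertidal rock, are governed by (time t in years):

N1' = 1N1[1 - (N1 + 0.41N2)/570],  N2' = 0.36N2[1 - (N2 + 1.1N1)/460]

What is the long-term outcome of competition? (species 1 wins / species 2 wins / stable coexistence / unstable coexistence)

species 1 excludes species 2

Compare the nullcline intercepts: K1/α12 = 570/0.41 = 1390 > K2 = 460; K2/α21 = 460/1.1 = 418 < K1 = 570.
Since the inequalities point opposite ways, species 1 can invade but species 2 cannot.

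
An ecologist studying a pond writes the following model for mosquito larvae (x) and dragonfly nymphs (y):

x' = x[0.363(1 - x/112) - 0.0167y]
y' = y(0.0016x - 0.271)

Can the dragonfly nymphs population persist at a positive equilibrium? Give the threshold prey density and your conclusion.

Threshold x = 169; K < 169, so no, the predator goes extinct.

The predator equation gives dy/dt > 0 only when x > 0.271/0.0016 = 169.
Without the predator, x → K = 112. Since 112 < 169, the predator cannot invade.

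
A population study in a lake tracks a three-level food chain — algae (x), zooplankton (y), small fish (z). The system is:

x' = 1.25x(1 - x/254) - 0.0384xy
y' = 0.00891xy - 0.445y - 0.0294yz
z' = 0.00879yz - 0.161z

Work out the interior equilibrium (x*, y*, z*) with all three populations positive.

From dz/dt = 0: 0.00879y* = 0.161, so y* = 18.3.
From dx/dt = 0: 1.25(1 - x*/254) = 0.0384·18.3, giving x* = 254·(1 - 0.563) = 111.
From dy/dt = 0: 0.00891·111 - 0.445 = 0.0294z*, so z* = 0.545/0.0294 = 18.5.

x* ≈ 111, y* ≈ 18.3, z* ≈ 18.5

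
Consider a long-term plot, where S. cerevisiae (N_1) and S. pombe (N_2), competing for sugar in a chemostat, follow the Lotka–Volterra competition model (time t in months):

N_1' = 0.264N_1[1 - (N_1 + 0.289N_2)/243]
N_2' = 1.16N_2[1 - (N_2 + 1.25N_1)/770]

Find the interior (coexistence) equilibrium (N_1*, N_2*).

Setting both brackets to zero gives the nullclines N_1 + 0.289N_2 = 243 and 1.25N_1 + N_2 = 770.
Substituting N_2 = 770 - 1.25N_1 into the first: N_1(1 - 0.289·1.25) = 243 - 0.289·770.
So N_1* = 20.5/0.639 = 32, and then N_2* = 770 - 1.25·32 = 730.

N_1* ≈ 32, N_2* ≈ 730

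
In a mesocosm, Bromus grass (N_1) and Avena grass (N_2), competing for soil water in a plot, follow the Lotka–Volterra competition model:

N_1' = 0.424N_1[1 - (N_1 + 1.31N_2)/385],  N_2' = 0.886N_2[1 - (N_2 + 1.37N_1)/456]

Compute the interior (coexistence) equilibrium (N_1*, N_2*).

N_1* ≈ 267, N_2* ≈ 89.9

Setting both brackets to zero gives the nullclines N_1 + 1.31N_2 = 385 and 1.37N_1 + N_2 = 456.
Substituting N_2 = 456 - 1.37N_1 into the first: N_1(1 - 1.31·1.37) = 385 - 1.31·456.
So N_1* = -212/-0.795 = 267, and then N_2* = 456 - 1.37·267 = 89.9.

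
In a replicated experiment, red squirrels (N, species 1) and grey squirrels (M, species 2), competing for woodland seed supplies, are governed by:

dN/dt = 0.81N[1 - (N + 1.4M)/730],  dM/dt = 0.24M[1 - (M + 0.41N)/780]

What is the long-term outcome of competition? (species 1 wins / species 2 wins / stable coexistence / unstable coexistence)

Compare the nullcline intercepts: K1/α12 = 730/1.4 = 521 < K2 = 780; K2/α21 = 780/0.41 = 1900 > K1 = 730.
Since the inequalities point opposite ways, species 2 can invade but species 1 cannot.

species 2 excludes species 1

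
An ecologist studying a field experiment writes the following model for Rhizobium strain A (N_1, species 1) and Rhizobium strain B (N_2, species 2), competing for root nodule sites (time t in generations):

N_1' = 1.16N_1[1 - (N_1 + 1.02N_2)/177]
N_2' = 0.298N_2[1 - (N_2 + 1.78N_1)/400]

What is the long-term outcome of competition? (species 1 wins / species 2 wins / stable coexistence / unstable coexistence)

Compare the nullcline intercepts: K1/α12 = 177/1.02 = 174 < K2 = 400; K2/α21 = 400/1.78 = 225 > K1 = 177.
Since the inequalities point opposite ways, species 2 can invade but species 1 cannot.

species 2 excludes species 1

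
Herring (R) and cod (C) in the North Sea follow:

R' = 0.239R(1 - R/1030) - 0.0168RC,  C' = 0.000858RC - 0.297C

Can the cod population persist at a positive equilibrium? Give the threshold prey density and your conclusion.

The predator equation gives dC/dt > 0 only when R > 0.297/0.000858 = 346.
Without the predator, R → K = 1030. Since 1030 > 346, the predator can invade and persist.

Threshold R = 346; K > 346, so yes, the predator persists.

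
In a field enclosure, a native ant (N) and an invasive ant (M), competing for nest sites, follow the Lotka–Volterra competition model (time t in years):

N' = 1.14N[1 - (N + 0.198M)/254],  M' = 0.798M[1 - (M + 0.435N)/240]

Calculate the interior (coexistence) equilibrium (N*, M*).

N* ≈ 226, M* ≈ 142

Setting both brackets to zero gives the nullclines N + 0.198M = 254 and 0.435N + M = 240.
Substituting M = 240 - 0.435N into the first: N(1 - 0.198·0.435) = 254 - 0.198·240.
So N* = 206/0.914 = 226, and then M* = 240 - 0.435·226 = 142.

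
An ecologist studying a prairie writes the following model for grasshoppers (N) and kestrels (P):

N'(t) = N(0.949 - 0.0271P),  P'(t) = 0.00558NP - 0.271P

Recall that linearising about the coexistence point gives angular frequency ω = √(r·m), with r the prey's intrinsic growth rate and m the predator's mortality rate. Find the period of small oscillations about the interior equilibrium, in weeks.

T ≈ 12.4 weeks

Here r = 0.949 and m = 0.271, so r·m = 0.257.
ω = √0.257 = 0.507 per week, hence T = 2π/ω ≈ 12.4 weeks.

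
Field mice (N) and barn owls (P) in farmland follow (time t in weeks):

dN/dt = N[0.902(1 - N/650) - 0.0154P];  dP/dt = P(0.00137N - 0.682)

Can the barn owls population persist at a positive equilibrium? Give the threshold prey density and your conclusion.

The predator equation gives dP/dt > 0 only when N > 0.682/0.00137 = 498.
Without the predator, N → K = 650. Since 650 > 498, the predator can invade and persist.

Threshold N = 498; K > 498, so yes, the predator persists.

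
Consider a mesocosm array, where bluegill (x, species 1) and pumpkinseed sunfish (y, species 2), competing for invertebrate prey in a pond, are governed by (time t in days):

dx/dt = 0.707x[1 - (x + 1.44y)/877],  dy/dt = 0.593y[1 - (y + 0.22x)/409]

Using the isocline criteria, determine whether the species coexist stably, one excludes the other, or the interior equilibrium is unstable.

stable coexistence

Compare the nullcline intercepts: K1/α12 = 877/1.44 = 609 > K2 = 409; K2/α21 = 409/0.22 = 1860 > K1 = 877.
Since both inequalities hold, each species can invade when rare, so the interior equilibrium is stable.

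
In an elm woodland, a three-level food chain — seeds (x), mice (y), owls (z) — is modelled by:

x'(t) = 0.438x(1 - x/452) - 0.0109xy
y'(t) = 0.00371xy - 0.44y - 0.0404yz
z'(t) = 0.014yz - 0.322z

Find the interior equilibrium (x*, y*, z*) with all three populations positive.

x* ≈ 193, y* ≈ 23, z* ≈ 6.86

From dz/dt = 0: 0.014y* = 0.322, so y* = 23.
From dx/dt = 0: 0.438(1 - x*/452) = 0.0109·23, giving x* = 452·(1 - 0.572) = 193.
From dy/dt = 0: 0.00371·193 - 0.44 = 0.0404z*, so z* = 0.277/0.0404 = 6.86.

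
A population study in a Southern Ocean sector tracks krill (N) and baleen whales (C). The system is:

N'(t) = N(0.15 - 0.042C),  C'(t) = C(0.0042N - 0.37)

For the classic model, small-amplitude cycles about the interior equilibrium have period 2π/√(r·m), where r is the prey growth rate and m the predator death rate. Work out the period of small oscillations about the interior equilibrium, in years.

T ≈ 26.7 years

Here r = 0.15 and m = 0.37, so r·m = 0.0555.
ω = √0.0555 = 0.236 per year, hence T = 2π/ω ≈ 26.7 years.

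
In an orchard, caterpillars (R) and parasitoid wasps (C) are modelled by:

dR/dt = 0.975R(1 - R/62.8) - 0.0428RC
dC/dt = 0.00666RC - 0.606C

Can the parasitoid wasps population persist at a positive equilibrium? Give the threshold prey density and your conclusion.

Threshold R = 91; K < 91, so no, the predator goes extinct.

The predator equation gives dC/dt > 0 only when R > 0.606/0.00666 = 91.
Without the predator, R → K = 62.8. Since 62.8 < 91, the predator cannot invade.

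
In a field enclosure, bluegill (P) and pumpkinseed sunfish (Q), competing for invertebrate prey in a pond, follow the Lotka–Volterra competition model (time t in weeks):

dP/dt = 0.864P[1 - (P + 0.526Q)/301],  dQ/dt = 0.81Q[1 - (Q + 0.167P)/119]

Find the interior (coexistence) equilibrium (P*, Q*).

Setting both brackets to zero gives the nullclines P + 0.526Q = 301 and 0.167P + Q = 119.
Substituting Q = 119 - 0.167P into the first: P(1 - 0.526·0.167) = 301 - 0.526·119.
So P* = 238/0.912 = 261, and then Q* = 119 - 0.167·261 = 75.4.

P* ≈ 261, Q* ≈ 75.4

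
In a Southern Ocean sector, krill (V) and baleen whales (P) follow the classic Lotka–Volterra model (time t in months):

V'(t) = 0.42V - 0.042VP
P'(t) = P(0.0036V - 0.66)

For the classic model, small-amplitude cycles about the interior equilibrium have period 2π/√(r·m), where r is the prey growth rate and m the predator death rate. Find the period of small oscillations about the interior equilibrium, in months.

T ≈ 11.9 months

Here r = 0.42 and m = 0.66, so r·m = 0.277.
ω = √0.277 = 0.526 per month, hence T = 2π/ω ≈ 11.9 months.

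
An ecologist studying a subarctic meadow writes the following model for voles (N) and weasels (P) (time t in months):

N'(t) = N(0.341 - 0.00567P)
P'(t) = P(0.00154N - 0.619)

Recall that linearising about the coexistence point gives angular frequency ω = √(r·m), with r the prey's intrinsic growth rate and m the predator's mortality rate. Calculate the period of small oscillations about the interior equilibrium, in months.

T ≈ 13.7 months

Here r = 0.341 and m = 0.619, so r·m = 0.211.
ω = √0.211 = 0.459 per month, hence T = 2π/ω ≈ 13.7 months.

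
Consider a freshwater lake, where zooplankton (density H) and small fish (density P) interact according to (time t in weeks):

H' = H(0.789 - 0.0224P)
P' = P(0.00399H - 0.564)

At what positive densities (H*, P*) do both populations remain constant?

Set dP/dt = 0 with P > 0: 0.00399H - 0.564 = 0, so H* = 0.564/0.00399 = 141.
Set dH/dt = 0 with H > 0: 0.789 - 0.0224P = 0, so P* = 0.789/0.0224 = 35.2.

H* ≈ 141, P* ≈ 35.2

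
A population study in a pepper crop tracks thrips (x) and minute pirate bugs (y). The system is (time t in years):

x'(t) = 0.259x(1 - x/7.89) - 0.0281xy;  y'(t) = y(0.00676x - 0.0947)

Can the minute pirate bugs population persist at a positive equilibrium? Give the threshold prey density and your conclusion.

Threshold x = 14; K < 14, so no, the predator goes extinct.

The predator equation gives dy/dt > 0 only when x > 0.0947/0.00676 = 14.
Without the predator, x → K = 7.89. Since 7.89 < 14, the predator cannot invade.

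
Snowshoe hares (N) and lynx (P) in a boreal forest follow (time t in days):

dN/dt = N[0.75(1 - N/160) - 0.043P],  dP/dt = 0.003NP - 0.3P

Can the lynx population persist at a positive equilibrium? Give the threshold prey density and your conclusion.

Threshold N = 100; K > 100, so yes, the predator persists.

The predator equation gives dP/dt > 0 only when N > 0.3/0.003 = 100.
Without the predator, N → K = 160. Since 160 > 100, the predator can invade and persist.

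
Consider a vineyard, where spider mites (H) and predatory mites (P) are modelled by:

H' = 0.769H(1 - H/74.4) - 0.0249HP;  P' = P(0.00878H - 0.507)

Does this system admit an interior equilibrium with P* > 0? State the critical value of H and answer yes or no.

The predator equation gives dP/dt > 0 only when H > 0.507/0.00878 = 57.7.
Without the predator, H → K = 74.4. Since 74.4 > 57.7, the predator can invade and persist.

Threshold H = 57.7; K > 57.7, so yes, the predator persists.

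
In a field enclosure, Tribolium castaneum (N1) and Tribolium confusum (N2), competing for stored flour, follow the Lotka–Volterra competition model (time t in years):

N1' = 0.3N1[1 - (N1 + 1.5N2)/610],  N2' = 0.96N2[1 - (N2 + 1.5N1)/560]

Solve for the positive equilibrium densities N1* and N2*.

N1* ≈ 184, N2* ≈ 284

Setting both brackets to zero gives the nullclines N1 + 1.5N2 = 610 and 1.5N1 + N2 = 560.
Substituting N2 = 560 - 1.5N1 into the first: N1(1 - 1.5·1.5) = 610 - 1.5·560.
So N1* = -230/-1.25 = 184, and then N2* = 560 - 1.5·184 = 284.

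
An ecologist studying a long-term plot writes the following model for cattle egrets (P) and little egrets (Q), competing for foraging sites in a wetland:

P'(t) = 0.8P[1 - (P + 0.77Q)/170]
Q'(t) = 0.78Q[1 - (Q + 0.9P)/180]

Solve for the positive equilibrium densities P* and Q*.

Setting both brackets to zero gives the nullclines P + 0.77Q = 170 and 0.9P + Q = 180.
Substituting Q = 180 - 0.9P into the first: P(1 - 0.77·0.9) = 170 - 0.77·180.
So P* = 31.4/0.307 = 102, and then Q* = 180 - 0.9·102 = 87.9.

P* ≈ 102, Q* ≈ 87.9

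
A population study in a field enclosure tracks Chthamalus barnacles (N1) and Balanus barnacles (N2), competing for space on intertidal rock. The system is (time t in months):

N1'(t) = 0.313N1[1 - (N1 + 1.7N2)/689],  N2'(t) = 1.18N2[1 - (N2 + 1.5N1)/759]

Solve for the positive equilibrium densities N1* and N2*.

N1* ≈ 388, N2* ≈ 177

Setting both brackets to zero gives the nullclines N1 + 1.7N2 = 689 and 1.5N1 + N2 = 759.
Substituting N2 = 759 - 1.5N1 into the first: N1(1 - 1.7·1.5) = 689 - 1.7·759.
So N1* = -601/-1.55 = 388, and then N2* = 759 - 1.5·388 = 177.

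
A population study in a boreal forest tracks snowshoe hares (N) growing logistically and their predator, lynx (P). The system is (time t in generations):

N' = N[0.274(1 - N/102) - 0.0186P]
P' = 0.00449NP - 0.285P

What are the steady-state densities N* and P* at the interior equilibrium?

N* ≈ 63.5, P* ≈ 5.56

From dP/dt = 0 with P > 0: 0.00449N* = 0.285, so N* = 63.5.
Substitute into dN/dt = 0: 0.274(1 - 63.5/102) = 0.0186P*.
The bracket is 0.378, giving P* = 0.103/0.0186 = 5.56.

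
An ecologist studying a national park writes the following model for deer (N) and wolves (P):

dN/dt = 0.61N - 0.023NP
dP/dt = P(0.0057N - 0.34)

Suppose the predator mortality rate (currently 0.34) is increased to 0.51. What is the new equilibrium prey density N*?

N* ≈ 89.5

At the interior fixed point, setting dP/dt = 0 with P > 0 fixes N* = (predator death rate)/(NP coefficient) — independent of the other coefficients.
With the change, N* = 0.51/0.0057 = 89.5; it rises from 59.6.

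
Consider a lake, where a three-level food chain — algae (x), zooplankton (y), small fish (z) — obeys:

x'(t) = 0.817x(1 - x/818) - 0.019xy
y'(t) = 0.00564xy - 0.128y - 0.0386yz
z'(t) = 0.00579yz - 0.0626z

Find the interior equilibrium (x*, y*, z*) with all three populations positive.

x* ≈ 612, y* ≈ 10.8, z* ≈ 86.2

From dz/dt = 0: 0.00579y* = 0.0626, so y* = 10.8.
From dx/dt = 0: 0.817(1 - x*/818) = 0.019·10.8, giving x* = 818·(1 - 0.251) = 612.
From dy/dt = 0: 0.00564·612 - 0.128 = 0.0386z*, so z* = 3.33/0.0386 = 86.2.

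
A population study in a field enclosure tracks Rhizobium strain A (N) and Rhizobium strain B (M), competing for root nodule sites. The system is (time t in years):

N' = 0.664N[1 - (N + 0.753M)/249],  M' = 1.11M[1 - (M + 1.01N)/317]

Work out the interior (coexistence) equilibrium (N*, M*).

N* ≈ 43, M* ≈ 274

Setting both brackets to zero gives the nullclines N + 0.753M = 249 and 1.01N + M = 317.
Substituting M = 317 - 1.01N into the first: N(1 - 0.753·1.01) = 249 - 0.753·317.
So N* = 10.3/0.239 = 43, and then M* = 317 - 1.01·43 = 274.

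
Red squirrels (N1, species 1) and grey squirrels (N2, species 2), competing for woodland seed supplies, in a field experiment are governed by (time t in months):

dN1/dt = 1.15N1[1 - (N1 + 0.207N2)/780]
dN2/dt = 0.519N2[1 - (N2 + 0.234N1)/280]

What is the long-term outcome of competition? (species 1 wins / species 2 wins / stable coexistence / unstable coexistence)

stable coexistence

Compare the nullcline intercepts: K1/α12 = 780/0.207 = 3770 > K2 = 280; K2/α21 = 280/0.234 = 1200 > K1 = 780.
Since both inequalities hold, each species can invade when rare, so the interior equilibrium is stable.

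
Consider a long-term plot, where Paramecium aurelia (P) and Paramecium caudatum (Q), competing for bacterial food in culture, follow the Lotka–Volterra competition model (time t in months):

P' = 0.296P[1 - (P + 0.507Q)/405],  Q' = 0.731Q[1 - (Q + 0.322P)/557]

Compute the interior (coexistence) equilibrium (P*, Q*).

P* ≈ 147, Q* ≈ 510

Setting both brackets to zero gives the nullclines P + 0.507Q = 405 and 0.322P + Q = 557.
Substituting Q = 557 - 0.322P into the first: P(1 - 0.507·0.322) = 405 - 0.507·557.
So P* = 123/0.837 = 147, and then Q* = 557 - 0.322·147 = 510.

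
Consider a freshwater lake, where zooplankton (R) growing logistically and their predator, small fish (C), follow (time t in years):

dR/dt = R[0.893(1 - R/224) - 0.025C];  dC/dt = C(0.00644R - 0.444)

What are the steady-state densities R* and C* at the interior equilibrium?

R* ≈ 68.9, C* ≈ 24.7

From dC/dt = 0 with C > 0: 0.00644R* = 0.444, so R* = 68.9.
Substitute into dR/dt = 0: 0.893(1 - 68.9/224) = 0.025C*.
The bracket is 0.692, giving C* = 0.618/0.025 = 24.7.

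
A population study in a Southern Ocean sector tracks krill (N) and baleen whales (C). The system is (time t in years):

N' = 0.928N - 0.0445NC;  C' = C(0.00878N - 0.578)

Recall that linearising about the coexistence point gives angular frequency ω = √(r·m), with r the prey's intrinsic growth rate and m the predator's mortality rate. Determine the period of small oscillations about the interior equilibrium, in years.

T ≈ 8.58 years

Here r = 0.928 and m = 0.578, so r·m = 0.536.
ω = √0.536 = 0.732 per year, hence T = 2π/ω ≈ 8.58 years.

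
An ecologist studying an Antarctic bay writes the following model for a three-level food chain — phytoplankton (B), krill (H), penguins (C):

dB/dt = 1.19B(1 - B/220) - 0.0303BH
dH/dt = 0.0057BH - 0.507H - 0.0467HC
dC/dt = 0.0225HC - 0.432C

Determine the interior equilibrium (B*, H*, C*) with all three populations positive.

From dC/dt = 0: 0.0225H* = 0.432, so H* = 19.2.
From dB/dt = 0: 1.19(1 - B*/220) = 0.0303·19.2, giving B* = 220·(1 - 0.489) = 112.
From dH/dt = 0: 0.0057·112 - 0.507 = 0.0467C*, so C* = 0.134/0.0467 = 2.87.

B* ≈ 112, H* ≈ 19.2, C* ≈ 2.87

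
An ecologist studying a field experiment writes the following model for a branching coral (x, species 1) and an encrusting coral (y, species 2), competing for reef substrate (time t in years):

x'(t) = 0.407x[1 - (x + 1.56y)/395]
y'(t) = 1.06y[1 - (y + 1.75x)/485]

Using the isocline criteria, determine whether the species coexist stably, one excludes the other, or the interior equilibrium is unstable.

Compare the nullcline intercepts: K1/α12 = 395/1.56 = 253 < K2 = 485; K2/α21 = 485/1.75 = 277 < K1 = 395.
Since both are reversed, neither can invade when rare; the interior point is a saddle.

unstable coexistence (outcome depends on initial conditions)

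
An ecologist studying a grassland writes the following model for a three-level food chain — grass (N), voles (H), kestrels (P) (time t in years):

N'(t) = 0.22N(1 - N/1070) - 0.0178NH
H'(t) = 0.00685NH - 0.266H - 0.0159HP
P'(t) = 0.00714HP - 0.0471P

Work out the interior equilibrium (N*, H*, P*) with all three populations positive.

From dP/dt = 0: 0.00714H* = 0.0471, so H* = 6.6.
From dN/dt = 0: 0.22(1 - N*/1070) = 0.0178·6.6, giving N* = 1070·(1 - 0.534) = 499.
From dH/dt = 0: 0.00685·499 - 0.266 = 0.0159P*, so P* = 3.15/0.0159 = 198.

N* ≈ 499, H* ≈ 6.6, P* ≈ 198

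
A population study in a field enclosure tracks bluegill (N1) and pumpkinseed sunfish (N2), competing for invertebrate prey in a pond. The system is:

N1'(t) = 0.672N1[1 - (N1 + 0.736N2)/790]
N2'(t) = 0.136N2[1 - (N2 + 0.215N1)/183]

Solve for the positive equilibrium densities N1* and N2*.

Setting both brackets to zero gives the nullclines N1 + 0.736N2 = 790 and 0.215N1 + N2 = 183.
Substituting N2 = 183 - 0.215N1 into the first: N1(1 - 0.736·0.215) = 790 - 0.736·183.
So N1* = 655/0.842 = 779, and then N2* = 183 - 0.215·779 = 15.6.

N1* ≈ 779, N2* ≈ 15.6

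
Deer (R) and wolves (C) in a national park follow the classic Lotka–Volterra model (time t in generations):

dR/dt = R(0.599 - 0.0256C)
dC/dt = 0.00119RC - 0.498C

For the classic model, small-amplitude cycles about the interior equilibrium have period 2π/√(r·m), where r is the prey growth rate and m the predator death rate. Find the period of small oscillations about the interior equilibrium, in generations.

T ≈ 11.5 generations

Here r = 0.599 and m = 0.498, so r·m = 0.298.
ω = √0.298 = 0.546 per generation, hence T = 2π/ω ≈ 11.5 generations.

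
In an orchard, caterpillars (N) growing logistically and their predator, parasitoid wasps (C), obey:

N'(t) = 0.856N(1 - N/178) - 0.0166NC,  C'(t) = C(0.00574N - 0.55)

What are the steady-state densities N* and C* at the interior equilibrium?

From dC/dt = 0 with C > 0: 0.00574N* = 0.55, so N* = 95.8.
Substitute into dN/dt = 0: 0.856(1 - 95.8/178) = 0.0166C*.
The bracket is 0.462, giving C* = 0.395/0.0166 = 23.8.

N* ≈ 95.8, C* ≈ 23.8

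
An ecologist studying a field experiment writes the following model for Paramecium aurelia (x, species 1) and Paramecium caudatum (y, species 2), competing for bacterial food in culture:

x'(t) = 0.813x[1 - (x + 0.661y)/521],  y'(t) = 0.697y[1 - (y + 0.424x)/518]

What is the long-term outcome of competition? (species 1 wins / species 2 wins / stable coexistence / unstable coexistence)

stable coexistence

Compare the nullcline intercepts: K1/α12 = 521/0.661 = 788 > K2 = 518; K2/α21 = 518/0.424 = 1220 > K1 = 521.
Since both inequalities hold, each species can invade when rare, so the interior equilibrium is stable.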